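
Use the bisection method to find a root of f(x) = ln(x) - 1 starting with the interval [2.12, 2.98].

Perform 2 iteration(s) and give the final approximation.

f(x) = ln(x) - 1
Initial interval: [2.12, 2.98]

Iteration 1:
  c_1 = (2.120000 + 2.980000)/2 = 2.550000
  f(c_1) = f(2.550000) = -0.063907
  f(a) × f(c) ≥ 0, new interval: [2.550000, 2.980000]
Iteration 2:
  c_2 = (2.550000 + 2.980000)/2 = 2.765000
  f(c_2) = f(2.765000) = 0.017041
  f(a) × f(c) < 0, new interval: [2.550000, 2.765000]

After 2 iteration(s), the approximation is c_2 = 2.765000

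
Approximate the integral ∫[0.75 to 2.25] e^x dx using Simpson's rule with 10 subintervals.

f(x) = e^x
a = 0.75, b = 2.25, n = 10
h = (b - a)/n = 0.150000

Simpson's rule: (h/3)[f(x₀) + 4f(x₁) + 2f(x₂) + ... + f(xₙ)]

x_0 = 0.7500, f(x_0) = 2.117000, coefficient = 1
x_1 = 0.9000, f(x_1) = 2.459603, coefficient = 4
x_2 = 1.0500, f(x_2) = 2.857651, coefficient = 2
x_3 = 1.2000, f(x_3) = 3.320117, coefficient = 4
x_4 = 1.3500, f(x_4) = 3.857426, coefficient = 2
x_5 = 1.5000, f(x_5) = 4.481689, coefficient = 4
x_6 = 1.6500, f(x_6) = 5.206980, coefficient = 2
x_7 = 1.8000, f(x_7) = 6.049647, coefficient = 4
x_8 = 1.9500, f(x_8) = 7.028688, coefficient = 2
x_9 = 2.1000, f(x_9) = 8.166170, coefficient = 4
x_10 = 2.2500, f(x_10) = 9.487736, coefficient = 1

I ≈ (0.150000/3) × 147.415130 = 7.370756
Exact value: 7.370736
Error: 0.000021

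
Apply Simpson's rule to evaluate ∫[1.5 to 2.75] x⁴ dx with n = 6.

f(x) = x⁴
a = 1.5, b = 2.75, n = 6
h = (b - a)/n = 0.208333

Simpson's rule: (h/3)[f(x₀) + 4f(x₁) + 2f(x₂) + ... + f(xₙ)]

x_0 = 1.5000, f(x_0) = 5.062500, coefficient = 1
x_1 = 1.7083, f(x_1) = 8.517075, coefficient = 4
x_2 = 1.9167, f(x_2) = 13.495419, coefficient = 2
x_3 = 2.1250, f(x_3) = 20.390869, coefficient = 4
x_4 = 2.3333, f(x_4) = 29.641975, coefficient = 2
x_5 = 2.5417, f(x_5) = 41.732497, coefficient = 4
x_6 = 2.7500, f(x_6) = 57.191406, coefficient = 1

I ≈ (0.208333/3) × 431.090459 = 29.936837
Exact value: 29.936523
Error: 0.000314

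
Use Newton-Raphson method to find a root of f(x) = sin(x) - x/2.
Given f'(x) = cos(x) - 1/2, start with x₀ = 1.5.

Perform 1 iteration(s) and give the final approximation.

f(x) = sin(x) - x/2
f'(x) = cos(x) - 1/2
x₀ = 1.5

Newton-Raphson formula: x_{n+1} = x_n - f(x_n)/f'(x_n)

Iteration 1:
  f(1.500000) = 0.247495
  f'(1.500000) = -0.429263
  x_1 = 1.500000 - 0.247495/(-0.429263) = 2.076558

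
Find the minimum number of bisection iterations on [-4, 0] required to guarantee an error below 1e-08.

We need (b-a)/2^n ≤ 1e-08
(0 - (-4))/2^n ≤ 1e-08
4/2^n ≤ 1e-08
2^n ≥ 400000000
n ≥ log₂(400000000) = 28.58
n ≥ 29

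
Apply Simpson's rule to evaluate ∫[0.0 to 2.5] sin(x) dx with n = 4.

f(x) = sin(x)
a = 0.0, b = 2.5, n = 4
h = (b - a)/n = 0.625000

Simpson's rule: (h/3)[f(x₀) + 4f(x₁) + 2f(x₂) + ... + f(xₙ)]

x_0 = 0.0000, f(x_0) = 0.000000, coefficient = 1
x_1 = 0.6250, f(x_1) = 0.585097, coefficient = 4
x_2 = 1.2500, f(x_2) = 0.948985, coefficient = 2
x_3 = 1.8750, f(x_3) = 0.954086, coefficient = 4
x_4 = 2.5000, f(x_4) = 0.598472, coefficient = 1

I ≈ (0.625000/3) × 8.653174 = 1.802745
Exact value: 1.801144
Error: 0.001601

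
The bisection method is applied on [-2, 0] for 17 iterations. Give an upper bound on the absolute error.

Bisection error bound: |error| ≤ (b-a)/2^n
|error| ≤ (0 - (-2))/2^17 = 2/2^17
|error| ≤ 0.0000152588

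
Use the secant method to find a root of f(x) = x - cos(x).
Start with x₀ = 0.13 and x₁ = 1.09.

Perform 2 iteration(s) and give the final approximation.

f(x) = x - cos(x)
x₀ = 0.13, x₁ = 1.09

Secant formula: x_{n+1} = x_n - f(x_n)(x_n - x_{n-1})/(f(x_n) - f(x_{n-1}))

Iteration 1:
  f(0.130000) = -0.861562
  f(1.090000) = 0.627515
  x_2 = 1.090000 - 0.627515×(1.090000 - 0.130000)/(0.627515 - (-0.861562))
       = 0.685445
Iteration 2:
  f(1.090000) = 0.627515
  f(0.685445) = -0.088693
  x_3 = 0.685445 - (-0.088693)×(0.685445 - 1.090000)/(-0.088693 - 0.627515)
       = 0.735544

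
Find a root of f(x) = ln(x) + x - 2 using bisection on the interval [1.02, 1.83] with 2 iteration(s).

f(x) = ln(x) + x - 2
Initial interval: [1.02, 1.83]

Iteration 1:
  c_1 = (1.020000 + 1.830000)/2 = 1.425000
  f(c_1) = f(1.425000) = -0.220828
  f(a) × f(c) ≥ 0, new interval: [1.425000, 1.830000]
Iteration 2:
  c_2 = (1.425000 + 1.830000)/2 = 1.627500
  f(c_2) = f(1.627500) = 0.114545
  f(a) × f(c) < 0, new interval: [1.425000, 1.627500]

After 2 iteration(s), the approximation is c_2 = 1.627500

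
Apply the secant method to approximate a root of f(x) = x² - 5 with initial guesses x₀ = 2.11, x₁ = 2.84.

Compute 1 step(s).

f(x) = x² - 5
x₀ = 2.11, x₁ = 2.84

Secant formula: x_{n+1} = x_n - f(x_n)(x_n - x_{n-1})/(f(x_n) - f(x_{n-1}))

Iteration 1:
  f(2.110000) = -0.547900
  f(2.840000) = 3.065600
  x_2 = 2.840000 - 3.065600×(2.840000 - 2.110000)/(3.065600 - (-0.547900))
       = 2.220687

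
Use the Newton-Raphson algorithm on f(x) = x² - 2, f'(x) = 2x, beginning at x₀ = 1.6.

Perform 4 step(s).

f(x) = x² - 2
f'(x) = 2x
x₀ = 1.6

Newton-Raphson formula: x_{n+1} = x_n - f(x_n)/f'(x_n)

Iteration 1:
  f(1.600000) = 0.560000
  f'(1.600000) = 3.200000
  x_1 = 1.600000 - 0.560000/3.200000 = 1.425000
Iteration 2:
  f(1.425000) = 0.030625
  f'(1.425000) = 2.850000
  x_2 = 1.425000 - 0.030625/2.850000 = 1.414254
Iteration 3:
  f(1.414254) = 0.000115
  f'(1.414254) = 2.828509
  x_3 = 1.414254 - 0.000115/2.828509 = 1.414214
Iteration 4:
  f(1.414214) = 0.000000
  f'(1.414214) = 2.828427
  x_4 = 1.414214 - 0.000000/2.828427 = 1.414214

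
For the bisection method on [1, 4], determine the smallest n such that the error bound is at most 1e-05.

We need (b-a)/2^n ≤ 1e-05
(4 - 1)/2^n ≤ 1e-05
3/2^n ≤ 1e-05
2^n ≥ 300000
n ≥ log₂(300000) = 18.19
n ≥ 19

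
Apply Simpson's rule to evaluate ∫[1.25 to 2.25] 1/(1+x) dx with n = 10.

f(x) = 1/(1+x)
a = 1.25, b = 2.25, n = 10
h = (b - a)/n = 0.100000

Simpson's rule: (h/3)[f(x₀) + 4f(x₁) + 2f(x₂) + ... + f(xₙ)]

x_0 = 1.2500, f(x_0) = 0.444444, coefficient = 1
x_1 = 1.3500, f(x_1) = 0.425532, coefficient = 4
x_2 = 1.4500, f(x_2) = 0.408163, coefficient = 2
x_3 = 1.5500, f(x_3) = 0.392157, coefficient = 4
x_4 = 1.6500, f(x_4) = 0.377358, coefficient = 2
x_5 = 1.7500, f(x_5) = 0.363636, coefficient = 4
x_6 = 1.8500, f(x_6) = 0.350877, coefficient = 2
x_7 = 1.9500, f(x_7) = 0.338983, coefficient = 4
x_8 = 2.0500, f(x_8) = 0.327869, coefficient = 2
x_9 = 2.1500, f(x_9) = 0.317460, coefficient = 4
x_10 = 2.2500, f(x_10) = 0.307692, coefficient = 1

I ≈ (0.100000/3) × 11.031746 = 0.367725
Exact value: 0.367725
Error: 0.000000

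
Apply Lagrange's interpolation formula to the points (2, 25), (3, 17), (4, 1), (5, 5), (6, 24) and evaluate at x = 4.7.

Lagrange interpolation formula:
P(x) = Σ yᵢ × Lᵢ(x)
where Lᵢ(x) = Π_{j≠i} (x - xⱼ)/(xᵢ - xⱼ)

L_0(4.7) = (4.7 - 3)/(2 - 3) × (4.7 - 4)/(2 - 4) × (4.7 - 5)/(2 - 5) × (4.7 - 6)/(2 - 6) = 0.019337
L_1(4.7) = (4.7 - 2)/(3 - 2) × (4.7 - 4)/(3 - 4) × (4.7 - 5)/(3 - 5) × (4.7 - 6)/(3 - 6) = -0.122850
L_2(4.7) = (4.7 - 2)/(4 - 2) × (4.7 - 3)/(4 - 3) × (4.7 - 5)/(4 - 5) × (4.7 - 6)/(4 - 6) = 0.447525
L_3(4.7) = (4.7 - 2)/(5 - 2) × (4.7 - 3)/(5 - 3) × (4.7 - 4)/(5 - 4) × (4.7 - 6)/(5 - 6) = 0.696150
L_4(4.7) = (4.7 - 2)/(6 - 2) × (4.7 - 3)/(6 - 3) × (4.7 - 4)/(6 - 4) × (4.7 - 5)/(6 - 5) = -0.040162

P(4.7) = 25×L_0(4.7) + 17×L_1(4.7) + 1×L_2(4.7) + 5×L_3(4.7) + 24×L_4(4.7)
P(4.7) = 1.359363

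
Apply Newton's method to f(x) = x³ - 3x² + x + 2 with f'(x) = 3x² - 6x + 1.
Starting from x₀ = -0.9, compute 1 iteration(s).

f(x) = x³ - 3x² + x + 2
f'(x) = 3x² - 6x + 1
x₀ = -0.9

Newton-Raphson formula: x_{n+1} = x_n - f(x_n)/f'(x_n)

Iteration 1:
  f(-0.900000) = -2.059000
  f'(-0.900000) = 8.830000
  x_1 = -0.900000 - (-2.059000)/8.830000 = -0.666818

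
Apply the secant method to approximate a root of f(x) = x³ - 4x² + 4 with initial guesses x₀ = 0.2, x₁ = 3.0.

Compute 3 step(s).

f(x) = x³ - 4x² + 4
x₀ = 0.2, x₁ = 3.0

Secant formula: x_{n+1} = x_n - f(x_n)(x_n - x_{n-1})/(f(x_n) - f(x_{n-1}))

Iteration 1:
  f(0.200000) = 3.848000
  f(3.000000) = -5.000000
  x_2 = 3.000000 - (-5.000000)×(3.000000 - 0.200000)/(-5.000000 - 3.848000)
       = 1.417722
Iteration 2:
  f(3.000000) = -5.000000
  f(1.417722) = -1.190210
  x_3 = 1.417722 - (-1.190210)×(1.417722 - 3.000000)/(-1.190210 - (-5.000000))
       = 0.923405
Iteration 3:
  f(1.417722) = -1.190210
  f(0.923405) = 1.376661
  x_4 = 0.923405 - 1.376661×(0.923405 - 1.417722)/(1.376661 - (-1.190210))
       = 1.188516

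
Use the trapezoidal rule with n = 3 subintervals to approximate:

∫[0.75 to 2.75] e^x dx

f(x) = e^x
a = 0.75, b = 2.75, n = 3
h = (b - a)/n = 0.666667

Trapezoidal rule: (h/2)[f(x₀) + 2f(x₁) + 2f(x₂) + ... + f(xₙ)]

x_0 = 0.7500, f(x_0) = 2.117000, coefficient = 1
x_1 = 1.4167, f(x_1) = 4.123353, coefficient = 2
x_2 = 2.0833, f(x_2) = 8.031195, coefficient = 2
x_3 = 2.7500, f(x_3) = 15.642632, coefficient = 1

I ≈ (0.666667/2) × 42.068728 = 14.022909
Exact value: 13.525632
Error: 0.497277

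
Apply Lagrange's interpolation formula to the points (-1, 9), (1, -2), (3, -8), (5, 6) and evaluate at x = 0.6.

Lagrange interpolation formula:
P(x) = Σ yᵢ × Lᵢ(x)
where Lᵢ(x) = Π_{j≠i} (x - xⱼ)/(xᵢ - xⱼ)

L_0(0.6) = (0.6 - 1)/(-1 - 1) × (0.6 - 3)/(-1 - 3) × (0.6 - 5)/(-1 - 5) = 0.088000
L_1(0.6) = (0.6 - (-1))/(1 - (-1)) × (0.6 - 3)/(1 - 3) × (0.6 - 5)/(1 - 5) = 1.056000
L_2(0.6) = (0.6 - (-1))/(3 - (-1)) × (0.6 - 1)/(3 - 1) × (0.6 - 5)/(3 - 5) = -0.176000
L_3(0.6) = (0.6 - (-1))/(5 - (-1)) × (0.6 - 1)/(5 - 1) × (0.6 - 3)/(5 - 3) = 0.032000

P(0.6) = 9×L_0(0.6) + (-2)×L_1(0.6) + (-8)×L_2(0.6) + 6×L_3(0.6)
P(0.6) = 0.280000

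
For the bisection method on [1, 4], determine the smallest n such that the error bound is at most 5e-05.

We need (b-a)/2^n ≤ 5e-05
(4 - 1)/2^n ≤ 5e-05
3/2^n ≤ 5e-05
2^n ≥ 60000
n ≥ log₂(60000) = 15.87
n ≥ 16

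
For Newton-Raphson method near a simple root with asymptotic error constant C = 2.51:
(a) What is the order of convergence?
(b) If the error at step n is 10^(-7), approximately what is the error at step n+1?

(a) Newton-Raphson has quadratic (order 2) convergence near simple roots.
    This means |e_{n+1}| ≈ C|e_n|².

(b) With |e_n| = 10^(-7) and C = 2.51:
    |e_{n+1}| ≈ 2.51 × (10^(-7))² = 2.51 × 10^(-14)

(a) 2 (quadratic); (b) |e_{n+1}| ≈ 2.510e-14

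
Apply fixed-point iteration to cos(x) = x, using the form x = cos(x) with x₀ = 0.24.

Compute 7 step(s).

Equation: cos(x) = x
Fixed-point form: x = cos(x)
x₀ = 0.24

x_1 = g(0.240000) = 0.971338
x_2 = g(0.971338) = 0.564195
x_3 = g(0.564195) = 0.845019
x_4 = g(0.845019) = 0.663717
x_5 = g(0.663717) = 0.787708
x_6 = g(0.787708) = 0.705472
x_7 = g(0.705472) = 0.761306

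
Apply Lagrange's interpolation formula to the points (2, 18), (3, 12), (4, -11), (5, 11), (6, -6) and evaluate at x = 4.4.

Lagrange interpolation formula:
P(x) = Σ yᵢ × Lᵢ(x)
where Lᵢ(x) = Π_{j≠i} (x - xⱼ)/(xᵢ - xⱼ)

L_0(4.4) = (4.4 - 3)/(2 - 3) × (4.4 - 4)/(2 - 4) × (4.4 - 5)/(2 - 5) × (4.4 - 6)/(2 - 6) = 0.022400
L_1(4.4) = (4.4 - 2)/(3 - 2) × (4.4 - 4)/(3 - 4) × (4.4 - 5)/(3 - 5) × (4.4 - 6)/(3 - 6) = -0.153600
L_2(4.4) = (4.4 - 2)/(4 - 2) × (4.4 - 3)/(4 - 3) × (4.4 - 5)/(4 - 5) × (4.4 - 6)/(4 - 6) = 0.806400
L_3(4.4) = (4.4 - 2)/(5 - 2) × (4.4 - 3)/(5 - 3) × (4.4 - 4)/(5 - 4) × (4.4 - 6)/(5 - 6) = 0.358400
L_4(4.4) = (4.4 - 2)/(6 - 2) × (4.4 - 3)/(6 - 3) × (4.4 - 4)/(6 - 4) × (4.4 - 5)/(6 - 5) = -0.033600

P(4.4) = 18×L_0(4.4) + 12×L_1(4.4) + (-11)×L_2(4.4) + 11×L_3(4.4) + (-6)×L_4(4.4)
P(4.4) = -6.166400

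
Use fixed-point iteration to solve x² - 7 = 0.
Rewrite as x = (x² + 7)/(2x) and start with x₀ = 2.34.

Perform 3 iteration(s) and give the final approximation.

Equation: x² - 7 = 0
Fixed-point form: x = (x² + 7)/(2x)
x₀ = 2.34

x_1 = g(2.340000) = 2.665726
x_2 = g(2.665726) = 2.645826
x_3 = g(2.645826) = 2.645751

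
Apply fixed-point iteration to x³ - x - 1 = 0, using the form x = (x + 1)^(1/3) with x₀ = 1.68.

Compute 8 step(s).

Equation: x³ - x - 1 = 0
Fixed-point form: x = (x + 1)^(1/3)
x₀ = 1.68

x_1 = g(1.680000) = 1.389030
x_2 = g(1.389030) = 1.336823
x_3 = g(1.336823) = 1.327013
x_4 = g(1.327013) = 1.325154
x_5 = g(1.325154) = 1.324801
x_6 = g(1.324801) = 1.324734
x_7 = g(1.324734) = 1.324721
x_8 = g(1.324721) = 1.324719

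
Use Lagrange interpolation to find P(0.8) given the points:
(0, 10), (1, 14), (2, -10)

Lagrange interpolation formula:
P(x) = Σ yᵢ × Lᵢ(x)
where Lᵢ(x) = Π_{j≠i} (x - xⱼ)/(xᵢ - xⱼ)

L_0(0.8) = (0.8 - 1)/(0 - 1) × (0.8 - 2)/(0 - 2) = 0.120000
L_1(0.8) = (0.8 - 0)/(1 - 0) × (0.8 - 2)/(1 - 2) = 0.960000
L_2(0.8) = (0.8 - 0)/(2 - 0) × (0.8 - 1)/(2 - 1) = -0.080000

P(0.8) = 10×L_0(0.8) + 14×L_1(0.8) + (-10)×L_2(0.8)
P(0.8) = 15.440000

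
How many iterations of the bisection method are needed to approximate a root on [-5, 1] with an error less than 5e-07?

We need (b-a)/2^n ≤ 5e-07
(1 - (-5))/2^n ≤ 5e-07
6/2^n ≤ 5e-07
2^n ≥ 12000000
n ≥ log₂(12000000) = 23.52
n ≥ 24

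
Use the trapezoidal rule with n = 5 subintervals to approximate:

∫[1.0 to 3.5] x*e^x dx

f(x) = x*e^x
a = 1.0, b = 3.5, n = 5
h = (b - a)/n = 0.500000

Trapezoidal rule: (h/2)[f(x₀) + 2f(x₁) + 2f(x₂) + ... + f(xₙ)]

x_0 = 1.0000, f(x_0) = 2.718282, coefficient = 1
x_1 = 1.5000, f(x_1) = 6.722534, coefficient = 2
x_2 = 2.0000, f(x_2) = 14.778112, coefficient = 2
x_3 = 2.5000, f(x_3) = 30.456235, coefficient = 2
x_4 = 3.0000, f(x_4) = 60.256611, coefficient = 2
x_5 = 3.5000, f(x_5) = 115.904082, coefficient = 1

I ≈ (0.500000/2) × 343.049347 = 85.762337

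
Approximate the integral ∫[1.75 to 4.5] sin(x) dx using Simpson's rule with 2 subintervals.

f(x) = sin(x)
a = 1.75, b = 4.5, n = 2
h = (b - a)/n = 1.375000

Simpson's rule: (h/3)[f(x₀) + 4f(x₁) + 2f(x₂) + ... + f(xₙ)]

x_0 = 1.7500, f(x_0) = 0.983986, coefficient = 1
x_1 = 3.1250, f(x_1) = 0.016592, coefficient = 4
x_2 = 4.5000, f(x_2) = -0.977530, coefficient = 1

I ≈ (1.375000/3) × 0.072823 = 0.033377
Exact value: 0.032550
Error: 0.000828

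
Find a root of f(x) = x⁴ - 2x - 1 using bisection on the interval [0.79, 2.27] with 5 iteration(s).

f(x) = x⁴ - 2x - 1
Initial interval: [0.79, 2.27]

Iteration 1:
  c_1 = (0.790000 + 2.270000)/2 = 1.530000
  f(c_1) = f(1.530000) = 1.419813
  f(a) × f(c) < 0, new interval: [0.790000, 1.530000]
Iteration 2:
  c_2 = (0.790000 + 1.530000)/2 = 1.160000
  f(c_2) = f(1.160000) = -1.509361
  f(a) × f(c) ≥ 0, new interval: [1.160000, 1.530000]
Iteration 3:
  c_3 = (1.160000 + 1.530000)/2 = 1.345000
  f(c_3) = f(1.345000) = -0.417429
  f(a) × f(c) ≥ 0, new interval: [1.345000, 1.530000]
Iteration 4:
  c_4 = (1.345000 + 1.530000)/2 = 1.437500
  f(c_4) = f(1.437500) = 0.395035
  f(a) × f(c) < 0, new interval: [1.345000, 1.437500]
Iteration 5:
  c_5 = (1.345000 + 1.437500)/2 = 1.391250
  f(c_5) = f(1.391250) = -0.036043
  f(a) × f(c) ≥ 0, new interval: [1.391250, 1.437500]

After 5 iteration(s), the approximation is c_5 = 1.391250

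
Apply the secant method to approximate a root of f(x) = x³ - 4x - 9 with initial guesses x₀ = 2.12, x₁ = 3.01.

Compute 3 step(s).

f(x) = x³ - 4x - 9
x₀ = 2.12, x₁ = 3.01

Secant formula: x_{n+1} = x_n - f(x_n)(x_n - x_{n-1})/(f(x_n) - f(x_{n-1}))

Iteration 1:
  f(2.120000) = -7.951872
  f(3.010000) = 6.230901
  x_2 = 3.010000 - 6.230901×(3.010000 - 2.120000)/(6.230901 - (-7.951872))
       = 2.618997
Iteration 2:
  f(3.010000) = 6.230901
  f(2.618997) = -1.511901
  x_3 = 2.618997 - (-1.511901)×(2.618997 - 3.010000)/(-1.511901 - 6.230901)
       = 2.695347
Iteration 3:
  f(2.618997) = -1.511901
  f(2.695347) = -0.199980
  x_4 = 2.695347 - (-0.199980)×(2.695347 - 2.618997)/(-0.199980 - (-1.511901))
       = 2.706985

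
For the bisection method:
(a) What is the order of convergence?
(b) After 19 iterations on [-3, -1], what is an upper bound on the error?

(a) Bisection has linear (order 1) convergence; the error is halved each step.

(b) Error bound = (b-a)/2^n = (-1 - (-3))/2^{19}
    = 2/2^{19}

(a) 1 (linear); (b) error ≤ 3.81e-06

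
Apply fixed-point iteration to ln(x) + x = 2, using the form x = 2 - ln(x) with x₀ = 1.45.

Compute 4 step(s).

Equation: ln(x) + x = 2
Fixed-point form: x = 2 - ln(x)
x₀ = 1.45

x_1 = g(1.450000) = 1.628436
x_2 = g(1.628436) = 1.512380
x_3 = g(1.512380) = 1.586316
x_4 = g(1.586316) = 1.538586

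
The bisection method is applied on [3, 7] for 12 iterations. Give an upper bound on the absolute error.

Bisection error bound: |error| ≤ (b-a)/2^n
|error| ≤ (7 - 3)/2^12 = 4/2^12
|error| ≤ 0.0009765625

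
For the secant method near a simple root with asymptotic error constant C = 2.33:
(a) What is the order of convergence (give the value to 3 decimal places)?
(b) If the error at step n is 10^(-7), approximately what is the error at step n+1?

(a) Secant method has superlinear convergence with order φ = (1+√5)/2 ≈ 1.618.
    This means |e_{n+1}| ≈ C|e_n|^1.618.

(b) With |e_n| = 10^(-7) and C = 2.33:
    |e_{n+1}| ≈ 2.33 × (10^(-7))^1.618 = 2.33 × 10^(-11.33)

(a) ≈ 1.618 (golden ratio); (b) |e_{n+1}| ≈ 1.099e-11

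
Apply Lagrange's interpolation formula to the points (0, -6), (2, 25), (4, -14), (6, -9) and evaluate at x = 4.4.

Lagrange interpolation formula:
P(x) = Σ yᵢ × Lᵢ(x)
where Lᵢ(x) = Π_{j≠i} (x - xⱼ)/(xᵢ - xⱼ)

L_0(4.4) = (4.4 - 2)/(0 - 2) × (4.4 - 4)/(0 - 4) × (4.4 - 6)/(0 - 6) = 0.032000
L_1(4.4) = (4.4 - 0)/(2 - 0) × (4.4 - 4)/(2 - 4) × (4.4 - 6)/(2 - 6) = -0.176000
L_2(4.4) = (4.4 - 0)/(4 - 0) × (4.4 - 2)/(4 - 2) × (4.4 - 6)/(4 - 6) = 1.056000
L_3(4.4) = (4.4 - 0)/(6 - 0) × (4.4 - 2)/(6 - 2) × (4.4 - 4)/(6 - 4) = 0.088000

P(4.4) = (-6)×L_0(4.4) + 25×L_1(4.4) + (-14)×L_2(4.4) + (-9)×L_3(4.4)
P(4.4) = -20.168000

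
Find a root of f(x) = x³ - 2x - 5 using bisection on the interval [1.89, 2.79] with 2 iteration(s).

f(x) = x³ - 2x - 5
Initial interval: [1.89, 2.79]

Iteration 1:
  c_1 = (1.890000 + 2.790000)/2 = 2.340000
  f(c_1) = f(2.340000) = 3.132904
  f(a) × f(c) < 0, new interval: [1.890000, 2.340000]
Iteration 2:
  c_2 = (1.890000 + 2.340000)/2 = 2.115000
  f(c_2) = f(2.115000) = 0.230871
  f(a) × f(c) < 0, new interval: [1.890000, 2.115000]

After 2 iteration(s), the approximation is c_2 = 2.115000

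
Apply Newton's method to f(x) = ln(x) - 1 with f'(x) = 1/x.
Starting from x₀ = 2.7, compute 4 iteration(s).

f(x) = ln(x) - 1
f'(x) = 1/x
x₀ = 2.7

Newton-Raphson formula: x_{n+1} = x_n - f(x_n)/f'(x_n)

Iteration 1:
  f(2.700000) = -0.006748
  f'(2.700000) = 0.370370
  x_1 = 2.700000 - (-0.006748)/0.370370 = 2.718220
Iteration 2:
  f(2.718220) = -0.000023
  f'(2.718220) = 0.367888
  x_2 = 2.718220 - (-0.000023)/0.367888 = 2.718282
Iteration 3:
  f(2.718282) = 0.000000
  f'(2.718282) = 0.367879
  x_3 = 2.718282 - 0.000000/0.367879 = 2.718282
Iteration 4:
  f(2.718282) = 0.000000
  f'(2.718282) = 0.367879
  x_4 = 2.718282 - 0.000000/0.367879 = 2.718282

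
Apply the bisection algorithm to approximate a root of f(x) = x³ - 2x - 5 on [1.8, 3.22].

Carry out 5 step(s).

f(x) = x³ - 2x - 5
Initial interval: [1.8, 3.22]

Iteration 1:
  c_1 = (1.800000 + 3.220000)/2 = 2.510000
  f(c_1) = f(2.510000) = 5.793251
  f(a) × f(c) < 0, new interval: [1.800000, 2.510000]
Iteration 2:
  c_2 = (1.800000 + 2.510000)/2 = 2.155000
  f(c_2) = f(2.155000) = 0.697874
  f(a) × f(c) < 0, new interval: [1.800000, 2.155000]
Iteration 3:
  c_3 = (1.800000 + 2.155000)/2 = 1.977500
  f(c_3) = f(1.977500) = -1.221974
  f(a) × f(c) ≥ 0, new interval: [1.977500, 2.155000]
Iteration 4:
  c_4 = (1.977500 + 2.155000)/2 = 2.066250
  f(c_4) = f(2.066250) = -0.310875
  f(a) × f(c) ≥ 0, new interval: [2.066250, 2.155000]
Iteration 5:
  c_5 = (2.066250 + 2.155000)/2 = 2.110625
  f(c_5) = f(2.110625) = 0.181031
  f(a) × f(c) < 0, new interval: [2.066250, 2.110625]

After 5 iteration(s), the approximation is c_5 = 2.110625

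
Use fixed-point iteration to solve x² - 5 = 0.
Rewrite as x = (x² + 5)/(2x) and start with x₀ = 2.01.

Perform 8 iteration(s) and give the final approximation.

Equation: x² - 5 = 0
Fixed-point form: x = (x² + 5)/(2x)
x₀ = 2.01

x_1 = g(2.010000) = 2.248781
x_2 = g(2.248781) = 2.236104
x_3 = g(2.236104) = 2.236068
x_4 = g(2.236068) = 2.236068
x_5 = g(2.236068) = 2.236068
x_6 = g(2.236068) = 2.236068
x_7 = g(2.236068) = 2.236068
x_8 = g(2.236068) = 2.236068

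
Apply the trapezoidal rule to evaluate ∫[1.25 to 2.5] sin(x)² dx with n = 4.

f(x) = sin(x)²
a = 1.25, b = 2.5, n = 4
h = (b - a)/n = 0.312500

Trapezoidal rule: (h/2)[f(x₀) + 2f(x₁) + 2f(x₂) + ... + f(xₙ)]

x_0 = 1.2500, f(x_0) = 0.900572, coefficient = 1
x_1 = 1.5625, f(x_1) = 0.999931, coefficient = 2
x_2 = 1.8750, f(x_2) = 0.910280, coefficient = 2
x_3 = 2.1875, f(x_3) = 0.665512, coefficient = 2
x_4 = 2.5000, f(x_4) = 0.358169, coefficient = 1

I ≈ (0.312500/2) × 6.410187 = 1.001592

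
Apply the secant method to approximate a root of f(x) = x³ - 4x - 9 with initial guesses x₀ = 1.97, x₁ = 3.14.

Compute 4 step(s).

f(x) = x³ - 4x - 9
x₀ = 1.97, x₁ = 3.14

Secant formula: x_{n+1} = x_n - f(x_n)(x_n - x_{n-1})/(f(x_n) - f(x_{n-1}))

Iteration 1:
  f(1.970000) = -9.234627
  f(3.140000) = 9.399144
  x_2 = 3.140000 - 9.399144×(3.140000 - 1.970000)/(9.399144 - (-9.234627))
       = 2.549835
Iteration 2:
  f(3.140000) = 9.399144
  f(2.549835) = -2.621183
  x_3 = 2.549835 - (-2.621183)×(2.549835 - 3.140000)/(-2.621183 - 9.399144)
       = 2.678528
Iteration 3:
  f(2.549835) = -2.621183
  f(2.678528) = -0.496982
  x_4 = 2.678528 - (-0.496982)×(2.678528 - 2.549835)/(-0.496982 - (-2.621183))
       = 2.708637
Iteration 4:
  f(2.678528) = -0.496982
  f(2.708637) = 0.037950
  x_5 = 2.708637 - 0.037950×(2.708637 - 2.678528)/(0.037950 - (-0.496982))
       = 2.706501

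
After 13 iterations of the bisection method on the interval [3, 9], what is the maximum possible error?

Bisection error bound: |error| ≤ (b-a)/2^n
|error| ≤ (9 - 3)/2^13 = 6/2^13
|error| ≤ 0.0007324219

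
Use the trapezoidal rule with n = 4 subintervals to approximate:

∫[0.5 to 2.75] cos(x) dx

f(x) = cos(x)
a = 0.5, b = 2.75, n = 4
h = (b - a)/n = 0.562500

Trapezoidal rule: (h/2)[f(x₀) + 2f(x₁) + 2f(x₂) + ... + f(xₙ)]

x_0 = 0.5000, f(x_0) = 0.877583, coefficient = 1
x_1 = 1.0625, f(x_1) = 0.486690, coefficient = 2
x_2 = 1.6250, f(x_2) = -0.054177, coefficient = 2
x_3 = 2.1875, f(x_3) = -0.578349, coefficient = 2
x_4 = 2.7500, f(x_4) = -0.924302, coefficient = 1

I ≈ (0.562500/2) × -0.338393 = -0.095173
Exact value: -0.097765
Error: 0.002591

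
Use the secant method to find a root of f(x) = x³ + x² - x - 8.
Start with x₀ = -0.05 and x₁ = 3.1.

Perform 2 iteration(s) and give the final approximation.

f(x) = x³ + x² - x - 8
x₀ = -0.05, x₁ = 3.1

Secant formula: x_{n+1} = x_n - f(x_n)(x_n - x_{n-1})/(f(x_n) - f(x_{n-1}))

Iteration 1:
  f(-0.050000) = -7.947625
  f(3.100000) = 28.301000
  x_2 = 3.100000 - 28.301000×(3.100000 - (-0.050000))/(28.301000 - (-7.947625))
       = 0.640647
Iteration 2:
  f(3.100000) = 28.301000
  f(0.640647) = -7.967278
  x_3 = 0.640647 - (-7.967278)×(0.640647 - 3.100000)/(-7.967278 - 28.301000)
       = 1.180909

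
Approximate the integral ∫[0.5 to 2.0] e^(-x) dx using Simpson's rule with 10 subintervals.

f(x) = e^(-x)
a = 0.5, b = 2.0, n = 10
h = (b - a)/n = 0.150000

Simpson's rule: (h/3)[f(x₀) + 4f(x₁) + 2f(x₂) + ... + f(xₙ)]

x_0 = 0.5000, f(x_0) = 0.606531, coefficient = 1
x_1 = 0.6500, f(x_1) = 0.522046, coefficient = 4
x_2 = 0.8000, f(x_2) = 0.449329, coefficient = 2
x_3 = 0.9500, f(x_3) = 0.386741, coefficient = 4
x_4 = 1.1000, f(x_4) = 0.332871, coefficient = 2
x_5 = 1.2500, f(x_5) = 0.286505, coefficient = 4
x_6 = 1.4000, f(x_6) = 0.246597, coefficient = 2
x_7 = 1.5500, f(x_7) = 0.212248, coefficient = 4
x_8 = 1.7000, f(x_8) = 0.182684, coefficient = 2
x_9 = 1.8500, f(x_9) = 0.157237, coefficient = 4
x_10 = 2.0000, f(x_10) = 0.135335, coefficient = 1

I ≈ (0.150000/3) × 9.423934 = 0.471197
Exact value: 0.471195
Error: 0.000001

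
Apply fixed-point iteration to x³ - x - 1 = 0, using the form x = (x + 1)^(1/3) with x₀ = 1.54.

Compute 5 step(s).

Equation: x³ - x - 1 = 0
Fixed-point form: x = (x + 1)^(1/3)
x₀ = 1.54

x_1 = g(1.540000) = 1.364409
x_2 = g(1.364409) = 1.332215
x_3 = g(1.332215) = 1.326140
x_4 = g(1.326140) = 1.324988
x_5 = g(1.324988) = 1.324769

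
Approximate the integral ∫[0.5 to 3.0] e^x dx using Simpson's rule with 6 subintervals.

f(x) = e^x
a = 0.5, b = 3.0, n = 6
h = (b - a)/n = 0.416667

Simpson's rule: (h/3)[f(x₀) + 4f(x₁) + 2f(x₂) + ... + f(xₙ)]

x_0 = 0.5000, f(x_0) = 1.648721, coefficient = 1
x_1 = 0.9167, f(x_1) = 2.500940, coefficient = 4
x_2 = 1.3333, f(x_2) = 3.793668, coefficient = 2
x_3 = 1.7500, f(x_3) = 5.754603, coefficient = 4
x_4 = 2.1667, f(x_4) = 8.729138, coefficient = 2
x_5 = 2.5833, f(x_5) = 13.241202, coefficient = 4
x_6 = 3.0000, f(x_6) = 20.085537, coefficient = 1

I ≈ (0.416667/3) × 132.766850 = 18.439840
Exact value: 18.436816
Error: 0.003025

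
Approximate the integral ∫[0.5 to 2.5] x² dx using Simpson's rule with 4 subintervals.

f(x) = x²
a = 0.5, b = 2.5, n = 4
h = (b - a)/n = 0.500000

Simpson's rule: (h/3)[f(x₀) + 4f(x₁) + 2f(x₂) + ... + f(xₙ)]

x_0 = 0.5000, f(x_0) = 0.250000, coefficient = 1
x_1 = 1.0000, f(x_1) = 1.000000, coefficient = 4
x_2 = 1.5000, f(x_2) = 2.250000, coefficient = 2
x_3 = 2.0000, f(x_3) = 4.000000, coefficient = 4
x_4 = 2.5000, f(x_4) = 6.250000, coefficient = 1

I ≈ (0.500000/3) × 31.000000 = 5.166667
Exact value: 5.166667
Error: 0.000000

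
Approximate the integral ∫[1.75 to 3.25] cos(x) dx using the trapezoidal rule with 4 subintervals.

f(x) = cos(x)
a = 1.75, b = 3.25, n = 4
h = (b - a)/n = 0.375000

Trapezoidal rule: (h/2)[f(x₀) + 2f(x₁) + 2f(x₂) + ... + f(xₙ)]

x_0 = 1.7500, f(x_0) = -0.178246, coefficient = 1
x_1 = 2.1250, f(x_1) = -0.526266, coefficient = 2
x_2 = 2.5000, f(x_2) = -0.801144, coefficient = 2
x_3 = 2.8750, f(x_3) = -0.964674, coefficient = 2
x_4 = 3.2500, f(x_4) = -0.994130, coefficient = 1

I ≈ (0.375000/2) × -5.756544 = -1.079352
Exact value: -1.092181
Error: 0.012829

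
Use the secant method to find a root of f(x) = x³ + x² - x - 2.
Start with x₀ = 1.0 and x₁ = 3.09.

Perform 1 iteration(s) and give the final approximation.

f(x) = x³ + x² - x - 2
x₀ = 1.0, x₁ = 3.09

Secant formula: x_{n+1} = x_n - f(x_n)(x_n - x_{n-1})/(f(x_n) - f(x_{n-1}))

Iteration 1:
  f(1.000000) = -1.000000
  f(3.090000) = 33.961729
  x_2 = 3.090000 - 33.961729×(3.090000 - 1.000000)/(33.961729 - (-1.000000))
       = 1.059780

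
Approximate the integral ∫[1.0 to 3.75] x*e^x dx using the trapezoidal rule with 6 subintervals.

f(x) = x*e^x
a = 1.0, b = 3.75, n = 6
h = (b - a)/n = 0.458333

Trapezoidal rule: (h/2)[f(x₀) + 2f(x₁) + 2f(x₂) + ... + f(xₙ)]

x_0 = 1.0000, f(x_0) = 2.718282, coefficient = 1
x_1 = 1.4583, f(x_1) = 6.269067, coefficient = 2
x_2 = 1.9167, f(x_2) = 13.029998, coefficient = 2
x_3 = 2.3750, f(x_3) = 25.533656, coefficient = 2
x_4 = 2.8333, f(x_4) = 48.172446, coefficient = 2
x_5 = 3.2917, f(x_5) = 88.505145, coefficient = 2
x_6 = 3.7500, f(x_6) = 159.454058, coefficient = 1

I ≈ (0.458333/2) × 525.192966 = 120.356721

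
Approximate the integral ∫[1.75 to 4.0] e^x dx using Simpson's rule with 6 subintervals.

f(x) = e^x
a = 1.75, b = 4.0, n = 6
h = (b - a)/n = 0.375000

Simpson's rule: (h/3)[f(x₀) + 4f(x₁) + 2f(x₂) + ... + f(xₙ)]

x_0 = 1.7500, f(x_0) = 5.754603, coefficient = 1
x_1 = 2.1250, f(x_1) = 8.372897, coefficient = 4
x_2 = 2.5000, f(x_2) = 12.182494, coefficient = 2
x_3 = 2.8750, f(x_3) = 17.725424, coefficient = 4
x_4 = 3.2500, f(x_4) = 25.790340, coefficient = 2
x_5 = 3.6250, f(x_5) = 37.524723, coefficient = 4
x_6 = 4.0000, f(x_6) = 54.598150, coefficient = 1

I ≈ (0.375000/3) × 390.790600 = 48.848825
Exact value: 48.843547
Error: 0.005278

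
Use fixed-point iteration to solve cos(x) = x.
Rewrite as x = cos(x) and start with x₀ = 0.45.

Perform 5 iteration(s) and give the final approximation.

Equation: cos(x) = x
Fixed-point form: x = cos(x)
x₀ = 0.45

x_1 = g(0.450000) = 0.900447
x_2 = g(0.900447) = 0.621260
x_3 = g(0.621260) = 0.813146
x_4 = g(0.813146) = 0.687216
x_5 = g(0.687216) = 0.773015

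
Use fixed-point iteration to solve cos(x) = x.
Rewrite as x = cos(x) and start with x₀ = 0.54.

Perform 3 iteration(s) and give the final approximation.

Equation: cos(x) = x
Fixed-point form: x = cos(x)
x₀ = 0.54

x_1 = g(0.540000) = 0.857709
x_2 = g(0.857709) = 0.654172
x_3 = g(0.654172) = 0.793552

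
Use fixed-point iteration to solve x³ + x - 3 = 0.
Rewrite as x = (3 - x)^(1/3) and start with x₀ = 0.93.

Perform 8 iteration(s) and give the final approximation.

Equation: x³ + x - 3 = 0
Fixed-point form: x = (3 - x)^(1/3)
x₀ = 0.93

x_1 = g(0.930000) = 1.274452
x_2 = g(1.274452) = 1.199432
x_3 = g(1.199432) = 1.216568
x_4 = g(1.216568) = 1.212697
x_5 = g(1.212697) = 1.213574
x_6 = g(1.213574) = 1.213375
x_7 = g(1.213375) = 1.213420
x_8 = g(1.213420) = 1.213410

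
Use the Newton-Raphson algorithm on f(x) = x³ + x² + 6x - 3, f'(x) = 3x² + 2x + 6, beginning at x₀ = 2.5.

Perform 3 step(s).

f(x) = x³ + x² + 6x - 3
f'(x) = 3x² + 2x + 6
x₀ = 2.5

Newton-Raphson formula: x_{n+1} = x_n - f(x_n)/f'(x_n)

Iteration 1:
  f(2.500000) = 33.875000
  f'(2.500000) = 29.750000
  x_1 = 2.500000 - 33.875000/29.750000 = 1.361345
Iteration 2:
  f(1.361345) = 9.544250
  f'(1.361345) = 14.282466
  x_2 = 1.361345 - 9.544250/14.282466 = 0.693095
Iteration 3:
  f(0.693095) = 1.971901
  f'(0.693095) = 8.827333
  x_3 = 0.693095 - 1.971901/8.827333 = 0.469709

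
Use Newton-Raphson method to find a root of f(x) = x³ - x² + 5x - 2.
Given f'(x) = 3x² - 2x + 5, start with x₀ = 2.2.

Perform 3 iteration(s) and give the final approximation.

f(x) = x³ - x² + 5x - 2
f'(x) = 3x² - 2x + 5
x₀ = 2.2

Newton-Raphson formula: x_{n+1} = x_n - f(x_n)/f'(x_n)

Iteration 1:
  f(2.200000) = 14.808000
  f'(2.200000) = 15.120000
  x_1 = 2.200000 - 14.808000/15.120000 = 1.220635
Iteration 2:
  f(1.220635) = 4.431910
  f'(1.220635) = 7.028579
  x_2 = 1.220635 - 4.431910/7.028579 = 0.590079
Iteration 3:
  f(0.590079) = 0.807665
  f'(0.590079) = 4.864422
  x_3 = 0.590079 - 0.807665/4.864422 = 0.424044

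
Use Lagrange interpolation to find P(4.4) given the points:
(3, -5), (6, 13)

Lagrange interpolation formula:
P(x) = Σ yᵢ × Lᵢ(x)
where Lᵢ(x) = Π_{j≠i} (x - xⱼ)/(xᵢ - xⱼ)

L_0(4.4) = (4.4 - 6)/(3 - 6) = 0.533333
L_1(4.4) = (4.4 - 3)/(6 - 3) = 0.466667

P(4.4) = (-5)×L_0(4.4) + 13×L_1(4.4)
P(4.4) = 3.400000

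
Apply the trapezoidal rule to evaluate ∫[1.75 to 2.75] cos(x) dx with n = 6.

f(x) = cos(x)
a = 1.75, b = 2.75, n = 6
h = (b - a)/n = 0.166667

Trapezoidal rule: (h/2)[f(x₀) + 2f(x₁) + 2f(x₂) + ... + f(xₙ)]

x_0 = 1.7500, f(x_0) = -0.178246, coefficient = 1
x_1 = 1.9167, f(x_1) = -0.339016, coefficient = 2
x_2 = 2.0833, f(x_2) = -0.490390, coefficient = 2
x_3 = 2.2500, f(x_3) = -0.628174, coefficient = 2
x_4 = 2.4167, f(x_4) = -0.748549, coefficient = 2
x_5 = 2.5833, f(x_5) = -0.848178, coefficient = 2
x_6 = 2.7500, f(x_6) = -0.924302, coefficient = 1

I ≈ (0.166667/2) × -7.211160 = -0.600930
Exact value: -0.602325
Error: 0.001395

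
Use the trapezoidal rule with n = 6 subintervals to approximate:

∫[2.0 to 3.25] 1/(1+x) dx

f(x) = 1/(1+x)
a = 2.0, b = 3.25, n = 6
h = (b - a)/n = 0.208333

Trapezoidal rule: (h/2)[f(x₀) + 2f(x₁) + 2f(x₂) + ... + f(xₙ)]

x_0 = 2.0000, f(x_0) = 0.333333, coefficient = 1
x_1 = 2.2083, f(x_1) = 0.311688, coefficient = 2
x_2 = 2.4167, f(x_2) = 0.292683, coefficient = 2
x_3 = 2.6250, f(x_3) = 0.275862, coefficient = 2
x_4 = 2.8333, f(x_4) = 0.260870, coefficient = 2
x_5 = 3.0417, f(x_5) = 0.247423, coefficient = 2
x_6 = 3.2500, f(x_6) = 0.235294, coefficient = 1

I ≈ (0.208333/2) × 3.345679 = 0.348508
Exact value: 0.348307
Error: 0.000201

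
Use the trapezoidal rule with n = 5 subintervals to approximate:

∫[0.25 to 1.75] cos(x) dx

f(x) = cos(x)
a = 0.25, b = 1.75, n = 5
h = (b - a)/n = 0.300000

Trapezoidal rule: (h/2)[f(x₀) + 2f(x₁) + 2f(x₂) + ... + f(xₙ)]

x_0 = 0.2500, f(x_0) = 0.968912, coefficient = 1
x_1 = 0.5500, f(x_1) = 0.852525, coefficient = 2
x_2 = 0.8500, f(x_2) = 0.659983, coefficient = 2
x_3 = 1.1500, f(x_3) = 0.408487, coefficient = 2
x_4 = 1.4500, f(x_4) = 0.120503, coefficient = 2
x_5 = 1.7500, f(x_5) = -0.178246, coefficient = 1

I ≈ (0.300000/2) × 4.873662 = 0.731049
Exact value: 0.736582
Error: 0.005533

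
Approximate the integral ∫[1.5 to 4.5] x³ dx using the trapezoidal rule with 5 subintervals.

f(x) = x³
a = 1.5, b = 4.5, n = 5
h = (b - a)/n = 0.600000

Trapezoidal rule: (h/2)[f(x₀) + 2f(x₁) + 2f(x₂) + ... + f(xₙ)]

x_0 = 1.5000, f(x_0) = 3.375000, coefficient = 1
x_1 = 2.1000, f(x_1) = 9.261000, coefficient = 2
x_2 = 2.7000, f(x_2) = 19.683000, coefficient = 2
x_3 = 3.3000, f(x_3) = 35.937000, coefficient = 2
x_4 = 3.9000, f(x_4) = 59.319000, coefficient = 2
x_5 = 4.5000, f(x_5) = 91.125000, coefficient = 1

I ≈ (0.600000/2) × 342.900000 = 102.870000
Exact value: 101.250000
Error: 1.620000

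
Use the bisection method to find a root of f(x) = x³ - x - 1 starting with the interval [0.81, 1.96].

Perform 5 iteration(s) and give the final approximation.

f(x) = x³ - x - 1
Initial interval: [0.81, 1.96]

Iteration 1:
  c_1 = (0.810000 + 1.960000)/2 = 1.385000
  f(c_1) = f(1.385000) = 0.271742
  f(a) × f(c) < 0, new interval: [0.810000, 1.385000]
Iteration 2:
  c_2 = (0.810000 + 1.385000)/2 = 1.097500
  f(c_2) = f(1.097500) = -0.775554
  f(a) × f(c) ≥ 0, new interval: [1.097500, 1.385000]
Iteration 3:
  c_3 = (1.097500 + 1.385000)/2 = 1.241250
  f(c_3) = f(1.241250) = -0.328854
  f(a) × f(c) ≥ 0, new interval: [1.241250, 1.385000]
Iteration 4:
  c_4 = (1.241250 + 1.385000)/2 = 1.313125
  f(c_4) = f(1.313125) = -0.048907
  f(a) × f(c) ≥ 0, new interval: [1.313125, 1.385000]
Iteration 5:
  c_5 = (1.313125 + 1.385000)/2 = 1.349063
  f(c_5) = f(1.349063) = 0.106190
  f(a) × f(c) < 0, new interval: [1.313125, 1.349063]

After 5 iteration(s), the approximation is c_5 = 1.349063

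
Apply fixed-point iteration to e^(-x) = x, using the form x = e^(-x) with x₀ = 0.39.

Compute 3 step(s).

Equation: e^(-x) = x
Fixed-point form: x = e^(-x)
x₀ = 0.39

x_1 = g(0.390000) = 0.677057
x_2 = g(0.677057) = 0.508110
x_3 = g(0.508110) = 0.601631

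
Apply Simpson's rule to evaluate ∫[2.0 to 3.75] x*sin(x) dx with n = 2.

f(x) = x*sin(x)
a = 2.0, b = 3.75, n = 2
h = (b - a)/n = 0.875000

Simpson's rule: (h/3)[f(x₀) + 4f(x₁) + 2f(x₂) + ... + f(xₙ)]

x_0 = 2.0000, f(x_0) = 1.818595, coefficient = 1
x_1 = 2.8750, f(x_1) = 0.757407, coefficient = 4
x_2 = 3.7500, f(x_2) = -2.143355, coefficient = 1

I ≈ (0.875000/3) × 2.704869 = 0.788920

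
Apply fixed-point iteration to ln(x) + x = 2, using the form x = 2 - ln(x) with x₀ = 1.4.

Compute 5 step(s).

Equation: ln(x) + x = 2
Fixed-point form: x = 2 - ln(x)
x₀ = 1.4

x_1 = g(1.400000) = 1.663528
x_2 = g(1.663528) = 1.491059
x_3 = g(1.491059) = 1.600513
x_4 = g(1.600513) = 1.529676
x_5 = g(1.529676) = 1.574944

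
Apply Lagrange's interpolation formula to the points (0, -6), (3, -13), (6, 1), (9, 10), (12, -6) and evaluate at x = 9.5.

Lagrange interpolation formula:
P(x) = Σ yᵢ × Lᵢ(x)
where Lᵢ(x) = Π_{j≠i} (x - xⱼ)/(xᵢ - xⱼ)

L_0(9.5) = (9.5 - 3)/(0 - 3) × (9.5 - 6)/(0 - 6) × (9.5 - 9)/(0 - 9) × (9.5 - 12)/(0 - 12) = -0.014628
L_1(9.5) = (9.5 - 0)/(3 - 0) × (9.5 - 6)/(3 - 6) × (9.5 - 9)/(3 - 9) × (9.5 - 12)/(3 - 12) = 0.085520
L_2(9.5) = (9.5 - 0)/(6 - 0) × (9.5 - 3)/(6 - 3) × (9.5 - 9)/(6 - 9) × (9.5 - 12)/(6 - 12) = -0.238233
L_3(9.5) = (9.5 - 0)/(9 - 0) × (9.5 - 3)/(9 - 3) × (9.5 - 6)/(9 - 6) × (9.5 - 12)/(9 - 12) = 1.111754
L_4(9.5) = (9.5 - 0)/(12 - 0) × (9.5 - 3)/(12 - 3) × (9.5 - 6)/(12 - 6) × (9.5 - 9)/(12 - 9) = 0.055588

P(9.5) = (-6)×L_0(9.5) + (-13)×L_1(9.5) + 1×L_2(9.5) + 10×L_3(9.5) + (-6)×L_4(9.5)
P(9.5) = 9.521798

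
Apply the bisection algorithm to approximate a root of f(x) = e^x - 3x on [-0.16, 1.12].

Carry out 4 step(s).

f(x) = e^x - 3x
Initial interval: [-0.16, 1.12]

Iteration 1:
  c_1 = (-0.160000 + 1.120000)/2 = 0.480000
  f(c_1) = f(0.480000) = 0.176074
  f(a) × f(c) ≥ 0, new interval: [0.480000, 1.120000]
Iteration 2:
  c_2 = (0.480000 + 1.120000)/2 = 0.800000
  f(c_2) = f(0.800000) = -0.174459
  f(a) × f(c) < 0, new interval: [0.480000, 0.800000]
Iteration 3:
  c_3 = (0.480000 + 0.800000)/2 = 0.640000
  f(c_3) = f(0.640000) = -0.023519
  f(a) × f(c) < 0, new interval: [0.480000, 0.640000]
Iteration 4:
  c_4 = (0.480000 + 0.640000)/2 = 0.560000
  f(c_4) = f(0.560000) = 0.070673
  f(a) × f(c) ≥ 0, new interval: [0.560000, 0.640000]

After 4 iteration(s), the approximation is c_4 = 0.560000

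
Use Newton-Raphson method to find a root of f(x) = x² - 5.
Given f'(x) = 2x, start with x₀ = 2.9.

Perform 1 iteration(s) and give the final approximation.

f(x) = x² - 5
f'(x) = 2x
x₀ = 2.9

Newton-Raphson formula: x_{n+1} = x_n - f(x_n)/f'(x_n)

Iteration 1:
  f(2.900000) = 3.410000
  f'(2.900000) = 5.800000
  x_1 = 2.900000 - 3.410000/5.800000 = 2.312069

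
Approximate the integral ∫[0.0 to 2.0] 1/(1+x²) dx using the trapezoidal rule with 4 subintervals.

f(x) = 1/(1+x²)
a = 0.0, b = 2.0, n = 4
h = (b - a)/n = 0.500000

Trapezoidal rule: (h/2)[f(x₀) + 2f(x₁) + 2f(x₂) + ... + f(xₙ)]

x_0 = 0.0000, f(x_0) = 1.000000, coefficient = 1
x_1 = 0.5000, f(x_1) = 0.800000, coefficient = 2
x_2 = 1.0000, f(x_2) = 0.500000, coefficient = 2
x_3 = 1.5000, f(x_3) = 0.307692, coefficient = 2
x_4 = 2.0000, f(x_4) = 0.200000, coefficient = 1

I ≈ (0.500000/2) × 4.415385 = 1.103846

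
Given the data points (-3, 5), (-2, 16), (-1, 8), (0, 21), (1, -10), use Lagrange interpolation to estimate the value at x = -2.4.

Lagrange interpolation formula:
P(x) = Σ yᵢ × Lᵢ(x)
where Lᵢ(x) = Π_{j≠i} (x - xⱼ)/(xᵢ - xⱼ)

L_0(-2.4) = (-2.4 - (-2))/(-3 - (-2)) × (-2.4 - (-1))/(-3 - (-1)) × (-2.4 - 0)/(-3 - 0) × (-2.4 - 1)/(-3 - 1) = 0.190400
L_1(-2.4) = (-2.4 - (-3))/(-2 - (-3)) × (-2.4 - (-1))/(-2 - (-1)) × (-2.4 - 0)/(-2 - 0) × (-2.4 - 1)/(-2 - 1) = 1.142400
L_2(-2.4) = (-2.4 - (-3))/(-1 - (-3)) × (-2.4 - (-2))/(-1 - (-2)) × (-2.4 - 0)/(-1 - 0) × (-2.4 - 1)/(-1 - 1) = -0.489600
L_3(-2.4) = (-2.4 - (-3))/(0 - (-3)) × (-2.4 - (-2))/(0 - (-2)) × (-2.4 - (-1))/(0 - (-1)) × (-2.4 - 1)/(0 - 1) = 0.190400
L_4(-2.4) = (-2.4 - (-3))/(1 - (-3)) × (-2.4 - (-2))/(1 - (-2)) × (-2.4 - (-1))/(1 - (-1)) × (-2.4 - 0)/(1 - 0) = -0.033600

P(-2.4) = 5×L_0(-2.4) + 16×L_1(-2.4) + 8×L_2(-2.4) + 21×L_3(-2.4) + (-10)×L_4(-2.4)
P(-2.4) = 19.648000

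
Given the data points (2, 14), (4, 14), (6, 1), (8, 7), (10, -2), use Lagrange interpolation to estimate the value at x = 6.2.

Lagrange interpolation formula:
P(x) = Σ yᵢ × Lᵢ(x)
where Lᵢ(x) = Π_{j≠i} (x - xⱼ)/(xᵢ - xⱼ)

L_0(6.2) = (6.2 - 4)/(2 - 4) × (6.2 - 6)/(2 - 6) × (6.2 - 8)/(2 - 8) × (6.2 - 10)/(2 - 10) = 0.007838
L_1(6.2) = (6.2 - 2)/(4 - 2) × (6.2 - 6)/(4 - 6) × (6.2 - 8)/(4 - 8) × (6.2 - 10)/(4 - 10) = -0.059850
L_2(6.2) = (6.2 - 2)/(6 - 2) × (6.2 - 4)/(6 - 4) × (6.2 - 8)/(6 - 8) × (6.2 - 10)/(6 - 10) = 0.987525
L_3(6.2) = (6.2 - 2)/(8 - 2) × (6.2 - 4)/(8 - 4) × (6.2 - 6)/(8 - 6) × (6.2 - 10)/(8 - 10) = 0.073150
L_4(6.2) = (6.2 - 2)/(10 - 2) × (6.2 - 4)/(10 - 4) × (6.2 - 6)/(10 - 6) × (6.2 - 8)/(10 - 8) = -0.008663

P(6.2) = 14×L_0(6.2) + 14×L_1(6.2) + 1×L_2(6.2) + 7×L_3(6.2) + (-2)×L_4(6.2)
P(6.2) = 0.788725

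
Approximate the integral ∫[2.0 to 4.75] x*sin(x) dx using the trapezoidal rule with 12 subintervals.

f(x) = x*sin(x)
a = 2.0, b = 4.75, n = 12
h = (b - a)/n = 0.229167

Trapezoidal rule: (h/2)[f(x₀) + 2f(x₁) + 2f(x₂) + ... + f(xₙ)]

x_0 = 2.0000, f(x_0) = 1.818595, coefficient = 1
x_1 = 2.2292, f(x_1) = 1.763249, coefficient = 2
x_2 = 2.4583, f(x_2) = 1.552005, coefficient = 2
x_3 = 2.6875, f(x_3) = 1.178864, coefficient = 2
x_4 = 2.9167, f(x_4) = 0.650516, coefficient = 2
x_5 = 3.1458, f(x_5) = -0.013340, coefficient = 2
x_6 = 3.3750, f(x_6) = -0.780617, coefficient = 2
x_7 = 3.6042, f(x_7) = -1.608370, coefficient = 2
x_8 = 3.8333, f(x_8) = -2.445202, coefficient = 2
x_9 = 4.0625, f(x_9) = -3.234363, coefficient = 2
x_10 = 4.2917, f(x_10) = -3.917408, coefficient = 2
x_11 = 4.5208, f(x_11) = -4.438144, coefficient = 2
x_12 = 4.7500, f(x_12) = -4.746641, coefficient = 1

I ≈ (0.229167/2) × -25.513666 = -2.923441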